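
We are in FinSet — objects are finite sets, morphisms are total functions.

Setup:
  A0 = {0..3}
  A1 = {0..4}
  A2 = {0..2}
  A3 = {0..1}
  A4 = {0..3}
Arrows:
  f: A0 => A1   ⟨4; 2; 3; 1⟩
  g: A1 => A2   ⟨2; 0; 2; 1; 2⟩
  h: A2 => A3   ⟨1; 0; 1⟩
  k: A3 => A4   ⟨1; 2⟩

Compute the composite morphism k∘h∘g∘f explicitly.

Answer: ⟨2; 2; 1; 2⟩

Derivation:
  0 f=>4 g=>2 h=>1 k=>2
  1 f=>2 g=>2 h=>1 k=>2
  2 f=>3 g=>1 h=>0 k=>1
  3 f=>1 g=>0 h=>1 k=>2
composite: ⟨2; 2; 1; 2⟩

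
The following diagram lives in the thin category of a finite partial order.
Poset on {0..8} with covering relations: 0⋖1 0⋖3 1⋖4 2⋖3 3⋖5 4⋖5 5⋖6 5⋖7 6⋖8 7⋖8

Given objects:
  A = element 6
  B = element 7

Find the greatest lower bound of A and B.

Common predecessors of 6,7: {0,1,2,3,4,5}
  0 <= 5
  1 <= 5
  2 <= 5
  3 <= 5
  4 <= 5
  5 <= 5
glb = 5

Answer: A∧B = 5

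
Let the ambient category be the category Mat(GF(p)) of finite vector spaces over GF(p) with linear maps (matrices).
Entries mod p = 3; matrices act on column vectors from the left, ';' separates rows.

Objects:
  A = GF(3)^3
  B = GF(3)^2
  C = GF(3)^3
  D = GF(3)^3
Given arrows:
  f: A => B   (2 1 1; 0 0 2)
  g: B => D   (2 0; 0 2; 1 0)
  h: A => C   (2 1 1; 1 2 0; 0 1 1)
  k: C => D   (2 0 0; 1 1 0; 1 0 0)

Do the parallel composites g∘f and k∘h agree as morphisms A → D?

Answer: COMMUTES

Work:
1) trace f;g:
  e0=(1,0,0) f=>(2,0) g=>(1,0,2)
  e1=(0,1,0) f=>(1,0) g=>(2,0,1)
  e2=(0,0,1) f=>(1,2) g=>(2,1,1)
  result₁ = (1 2 2; 0 0 1; 2 1 1)
2) trace h;k:
  e0=(1,0,0) h=>(2,1,0) k=>(1,0,2)
  e1=(0,1,0) h=>(1,2,1) k=>(2,0,1)
  e2=(0,0,1) h=>(1,0,1) k=>(2,1,1)
  result₂ = (1 2 2; 0 0 1; 2 1 1)
Equal? YES — commutes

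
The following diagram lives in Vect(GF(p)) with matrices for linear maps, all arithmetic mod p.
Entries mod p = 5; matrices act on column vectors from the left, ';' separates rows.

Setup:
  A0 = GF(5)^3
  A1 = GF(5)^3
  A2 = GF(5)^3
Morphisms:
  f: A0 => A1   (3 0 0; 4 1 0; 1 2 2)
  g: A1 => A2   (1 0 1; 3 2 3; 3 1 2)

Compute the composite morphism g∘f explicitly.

  e0=[1,0,0] f=>[3,4,1] g=>[4,0,0]
  e1=[0,1,0] f=>[0,1,2] g=>[2,3,0]
  e2=[0,0,1] f=>[0,0,2] g=>[2,1,4]
result: (4 2 2; 0 3 1; 0 0 4)

Answer: (4 2 2; 0 3 1; 0 0 4)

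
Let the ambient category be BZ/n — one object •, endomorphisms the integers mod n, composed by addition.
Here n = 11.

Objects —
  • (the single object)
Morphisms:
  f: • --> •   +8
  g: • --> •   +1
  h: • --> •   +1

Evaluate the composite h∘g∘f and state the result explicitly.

Answer: +10

Trace:
  0 +8≡8 +1≡9 +1≡10  (mod 11)
result: +10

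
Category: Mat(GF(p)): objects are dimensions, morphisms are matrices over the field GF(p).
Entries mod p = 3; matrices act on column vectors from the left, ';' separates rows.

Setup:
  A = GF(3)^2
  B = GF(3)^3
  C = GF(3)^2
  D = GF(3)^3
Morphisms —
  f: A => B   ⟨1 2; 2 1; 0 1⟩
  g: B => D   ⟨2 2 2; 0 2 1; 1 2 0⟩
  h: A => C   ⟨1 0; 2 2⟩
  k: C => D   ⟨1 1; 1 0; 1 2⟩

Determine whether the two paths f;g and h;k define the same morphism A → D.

Answer: COMMUTES

Trace:
Path 1 = f;g:
  e0=(1,0) f=>(1,2,0) g=>(0,1,2)
  e1=(0,1) f=>(2,1,1) g=>(2,0,1)
  ⟦path⟧₁ = ⟨0 2; 1 0; 2 1⟩
Path 2 = h;k:
  e0=(1,0) h=>(1,2) k=>(0,1,2)
  e1=(0,1) h=>(0,2) k=>(2,0,1)
  ⟦path⟧₂ = ⟨0 2; 1 0; 2 1⟩
Equal? same morphism ✓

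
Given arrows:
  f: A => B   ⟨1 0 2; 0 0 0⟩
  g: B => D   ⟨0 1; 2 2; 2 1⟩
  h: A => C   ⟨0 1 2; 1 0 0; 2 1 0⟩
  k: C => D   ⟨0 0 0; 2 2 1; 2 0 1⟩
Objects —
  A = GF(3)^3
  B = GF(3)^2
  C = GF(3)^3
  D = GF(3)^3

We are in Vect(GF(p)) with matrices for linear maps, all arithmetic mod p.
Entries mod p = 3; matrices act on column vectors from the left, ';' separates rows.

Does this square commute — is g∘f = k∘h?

Path 1 = f;g:
  e0=(1,0,0) f=>(1,0) g=>(0,2,2)
  e1=(0,1,0) f=>(0,0) g=>(0,0,0)
  e2=(0,0,1) f=>(2,0) g=>(0,1,1)
  composite₁ = ⟨0 0 0; 2 0 1; 2 0 1⟩
Path 2 = h;k:
  e0=(1,0,0) h=>(0,1,2) k=>(0,1,2)
  e1=(0,1,0) h=>(1,0,1) k=>(0,0,0)
  e2=(0,0,1) h=>(2,0,0) k=>(0,1,1)
  composite₂ = ⟨0 0 0; 1 0 1; 2 0 1⟩
Equal? differ; not commutative

Answer: DOES NOT COMMUTE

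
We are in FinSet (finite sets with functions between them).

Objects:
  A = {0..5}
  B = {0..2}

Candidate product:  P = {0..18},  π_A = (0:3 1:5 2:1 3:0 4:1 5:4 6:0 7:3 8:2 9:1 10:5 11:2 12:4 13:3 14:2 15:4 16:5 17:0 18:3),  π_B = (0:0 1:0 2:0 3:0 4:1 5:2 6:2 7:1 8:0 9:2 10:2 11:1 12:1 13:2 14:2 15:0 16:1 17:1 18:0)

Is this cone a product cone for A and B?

Answer: NOT A VALID PRODUCT — |P|=19 ≠ |A|·|B|=18

Trace:
|A|·|B| = 6·3 = 18;  |P| = 19
  → cardinalities differ; no bijection possible.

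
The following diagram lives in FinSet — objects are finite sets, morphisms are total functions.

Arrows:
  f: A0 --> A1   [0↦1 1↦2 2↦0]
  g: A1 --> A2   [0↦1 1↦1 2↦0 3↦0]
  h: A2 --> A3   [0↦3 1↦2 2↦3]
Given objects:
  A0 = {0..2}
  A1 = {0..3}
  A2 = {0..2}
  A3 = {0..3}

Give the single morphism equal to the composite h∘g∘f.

Answer: [0↦2 1↦3 2↦2]

Derivation:
  0 f-->1 g-->1 h-->2
  1 f-->2 g-->0 h-->3
  2 f-->0 g-->1 h-->2
result: [0↦2 1↦3 2↦2]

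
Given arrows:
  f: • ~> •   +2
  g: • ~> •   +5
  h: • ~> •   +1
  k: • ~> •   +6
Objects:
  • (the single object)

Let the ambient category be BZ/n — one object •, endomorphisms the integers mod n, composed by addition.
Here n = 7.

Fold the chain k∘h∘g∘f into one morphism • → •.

Answer: +0

Derivation:
  0 +2≡2 +5≡0 +1≡1 +6≡0  (mod 7)
⟦path⟧: +0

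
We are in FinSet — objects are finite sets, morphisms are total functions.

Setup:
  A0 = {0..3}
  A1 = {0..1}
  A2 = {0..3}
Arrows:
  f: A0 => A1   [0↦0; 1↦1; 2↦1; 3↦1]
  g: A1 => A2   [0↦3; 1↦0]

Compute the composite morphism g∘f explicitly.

  0 f=>0 g=>3
  1 f=>1 g=>0
  2 f=>1 g=>0
  3 f=>1 g=>0
composite: [0↦3; 1↦0; 2↦0; 3↦0]

Answer: [0↦3; 1↦0; 2↦0; 3↦0]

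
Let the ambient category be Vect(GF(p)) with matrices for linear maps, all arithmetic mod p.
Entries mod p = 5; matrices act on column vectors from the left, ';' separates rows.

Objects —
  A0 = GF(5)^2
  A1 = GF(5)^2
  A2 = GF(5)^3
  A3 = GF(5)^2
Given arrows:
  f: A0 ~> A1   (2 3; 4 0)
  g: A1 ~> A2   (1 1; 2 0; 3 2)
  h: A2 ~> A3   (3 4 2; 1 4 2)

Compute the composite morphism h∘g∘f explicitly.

Answer: (2 1; 0 0)

Work:
  e0=[1,0] f~>[2,4] g~>[1,4,4] h~>[2,0]
  e1=[0,1] f~>[3,0] g~>[3,1,4] h~>[1,0]
composite: (2 1; 0 0)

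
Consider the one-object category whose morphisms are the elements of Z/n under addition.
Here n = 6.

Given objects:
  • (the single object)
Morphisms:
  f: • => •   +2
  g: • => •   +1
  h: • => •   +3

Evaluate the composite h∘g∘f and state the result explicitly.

  0 +2≡2 +1≡3 +3≡0  (mod 6)
result: +0

Answer: +0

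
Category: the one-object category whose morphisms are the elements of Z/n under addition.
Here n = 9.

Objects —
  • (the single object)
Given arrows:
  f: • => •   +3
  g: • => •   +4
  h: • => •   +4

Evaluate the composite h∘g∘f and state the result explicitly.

Answer: +2

Derivation:
  0 +3≡3 +4≡7 +4≡2  (mod 9)
composite: +2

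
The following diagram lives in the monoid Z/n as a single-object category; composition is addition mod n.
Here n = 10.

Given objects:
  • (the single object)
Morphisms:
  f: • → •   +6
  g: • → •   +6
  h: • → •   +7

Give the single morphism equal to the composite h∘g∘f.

Answer: +9

Work:
  0 +6≡6 +6≡2 +7≡9  (mod 10)
⟦path⟧: +9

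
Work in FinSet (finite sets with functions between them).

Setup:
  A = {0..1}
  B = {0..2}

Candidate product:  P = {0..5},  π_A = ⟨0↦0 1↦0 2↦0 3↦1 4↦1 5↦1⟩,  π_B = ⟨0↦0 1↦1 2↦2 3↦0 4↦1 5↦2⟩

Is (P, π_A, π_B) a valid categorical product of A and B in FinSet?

Answer: VALID PRODUCT

Work:
|A|·|B| = 2·3 = 6;  |P| = 6
Check the pairing map k ↦ (π_A(k), π_B(k)):
  0 ↦ (0,0)
  1 ↦ (0,1)
  2 ↦ (0,2)
  3 ↦ (1,0)
  4 ↦ (1,1)
  5 ↦ (1,2)
distinct pairs in image: 6 / 6 needed
  → bijection onto A×B; projections well-typed.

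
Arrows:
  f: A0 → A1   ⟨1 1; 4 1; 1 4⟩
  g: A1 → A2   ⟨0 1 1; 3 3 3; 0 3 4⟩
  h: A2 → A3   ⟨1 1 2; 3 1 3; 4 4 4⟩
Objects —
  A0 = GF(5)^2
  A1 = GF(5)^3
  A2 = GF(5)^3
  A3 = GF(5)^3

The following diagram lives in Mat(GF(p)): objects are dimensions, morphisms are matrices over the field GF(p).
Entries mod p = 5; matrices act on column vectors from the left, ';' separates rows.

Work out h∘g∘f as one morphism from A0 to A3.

Answer: ⟨0 1; 1 0; 1 3⟩

Trace:
  e0=(1,0) f→(1,4,1) g→(0,3,1) h→(0,1,1)
  e1=(0,1) f→(1,1,4) g→(0,3,4) h→(1,0,3)
composite: ⟨0 1; 1 0; 1 3⟩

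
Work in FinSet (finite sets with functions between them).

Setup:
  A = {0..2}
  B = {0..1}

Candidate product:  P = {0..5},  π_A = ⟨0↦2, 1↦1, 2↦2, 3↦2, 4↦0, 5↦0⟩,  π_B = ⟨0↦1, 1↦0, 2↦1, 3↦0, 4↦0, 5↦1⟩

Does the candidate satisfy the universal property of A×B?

|A|·|B| = 3·2 = 6;  |P| = 6
Check the pairing map k ↦ (π_A(k), π_B(k)):
  0 ↦ (2,1)
  1 ↦ (1,0)
  2 ↦ (2,1)  ✗ repeats pair of k=0
  3 ↦ (2,0)
  4 ↦ (0,0)
  5 ↦ (0,1)
distinct pairs in image: 5 / 6 needed
  → (2,1) hit at k=0 and k=2

Answer: NOT A VALID PRODUCT — duplicate pair at indices 2,0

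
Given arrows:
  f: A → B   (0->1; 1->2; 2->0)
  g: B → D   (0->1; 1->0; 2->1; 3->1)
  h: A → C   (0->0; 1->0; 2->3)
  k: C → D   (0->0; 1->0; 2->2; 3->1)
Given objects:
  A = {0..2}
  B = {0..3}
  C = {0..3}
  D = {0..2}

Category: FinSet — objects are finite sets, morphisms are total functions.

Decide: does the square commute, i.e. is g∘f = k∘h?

Answer: DOES NOT COMMUTE

Work:
1) trace f;g:
  0 f→1 g→0
  1 f→2 g→1
  2 f→0 g→1
  ⟦path⟧₁ = (0->0; 1->1; 2->1)
2) trace h;k:
  0 h→0 k→0
  1 h→0 k→0
  2 h→3 k→1
  ⟦path⟧₂ = (0->0; 1->0; 2->1)
Equal? distinct morphisms ✗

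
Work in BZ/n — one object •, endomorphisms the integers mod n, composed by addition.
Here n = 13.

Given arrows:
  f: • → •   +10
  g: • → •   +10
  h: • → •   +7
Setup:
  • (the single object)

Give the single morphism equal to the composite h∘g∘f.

  0 +10≡10 +10≡7 +7≡1  (mod 13)
⟦path⟧: +1

Answer: +1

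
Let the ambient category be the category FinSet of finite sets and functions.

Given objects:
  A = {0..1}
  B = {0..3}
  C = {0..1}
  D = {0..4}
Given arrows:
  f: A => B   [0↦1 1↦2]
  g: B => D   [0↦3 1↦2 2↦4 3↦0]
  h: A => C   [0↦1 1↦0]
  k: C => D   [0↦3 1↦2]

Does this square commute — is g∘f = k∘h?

Along f;g (path 1):
  0 f=>1 g=>2
  1 f=>2 g=>4
  composite₁ = [0↦2 1↦4]
Along h;k (path 2):
  0 h=>1 k=>2
  1 h=>0 k=>3
  composite₂ = [0↦2 1↦3]
Equal? NO — does not commute

Answer: DOES NOT COMMUTE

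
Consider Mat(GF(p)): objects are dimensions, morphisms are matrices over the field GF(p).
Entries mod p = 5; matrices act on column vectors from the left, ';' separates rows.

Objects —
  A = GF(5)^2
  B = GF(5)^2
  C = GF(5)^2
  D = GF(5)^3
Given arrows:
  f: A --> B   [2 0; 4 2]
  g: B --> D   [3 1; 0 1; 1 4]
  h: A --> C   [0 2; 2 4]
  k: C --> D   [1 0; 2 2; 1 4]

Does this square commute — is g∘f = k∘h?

Along f;g (path 1):
  e0=(1,0) f-->(2,4) g-->(0,4,3)
  e1=(0,1) f-->(0,2) g-->(2,2,3)
  ⟦path⟧₁ = [0 2; 4 2; 3 3]
Along h;k (path 2):
  e0=(1,0) h-->(0,2) k-->(0,4,3)
  e1=(0,1) h-->(2,4) k-->(2,2,3)
  ⟦path⟧₂ = [0 2; 4 2; 3 3]
Equal? YES — commutes

Answer: COMMUTES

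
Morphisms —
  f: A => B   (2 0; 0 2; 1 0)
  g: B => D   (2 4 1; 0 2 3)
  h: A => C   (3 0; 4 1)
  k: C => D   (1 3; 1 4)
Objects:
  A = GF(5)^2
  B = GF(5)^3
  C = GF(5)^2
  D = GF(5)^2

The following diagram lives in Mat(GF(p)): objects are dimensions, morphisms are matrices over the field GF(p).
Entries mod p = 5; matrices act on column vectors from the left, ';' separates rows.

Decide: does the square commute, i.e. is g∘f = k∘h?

1) trace f;g:
  e0=⟨1,0⟩ f=>⟨2,0,1⟩ g=>⟨0,3⟩
  e1=⟨0,1⟩ f=>⟨0,2,0⟩ g=>⟨3,4⟩
  ⟦path⟧₁ = (0 3; 3 4)
2) trace h;k:
  e0=⟨1,0⟩ h=>⟨3,4⟩ k=>⟨0,4⟩
  e1=⟨0,1⟩ h=>⟨0,1⟩ k=>⟨3,4⟩
  ⟦path⟧₂ = (0 3; 4 4)
Equal? NO — does not commute

Answer: DOES NOT COMMUTE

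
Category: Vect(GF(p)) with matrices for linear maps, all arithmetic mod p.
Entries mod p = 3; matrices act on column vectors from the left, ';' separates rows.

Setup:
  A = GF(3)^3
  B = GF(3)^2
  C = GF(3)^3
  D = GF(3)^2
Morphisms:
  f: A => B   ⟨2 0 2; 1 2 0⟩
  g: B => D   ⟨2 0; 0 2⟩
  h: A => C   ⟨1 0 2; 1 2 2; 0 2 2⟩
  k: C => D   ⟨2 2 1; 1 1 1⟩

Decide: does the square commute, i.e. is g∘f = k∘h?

Answer: COMMUTES

Trace:
Along f;g (path 1):
  e0=[1,0,0] f=>[2,1] g=>[1,2]
  e1=[0,1,0] f=>[0,2] g=>[0,1]
  e2=[0,0,1] f=>[2,0] g=>[1,0]
  ⟦path⟧₁ = ⟨1 0 1; 2 1 0⟩
Along h;k (path 2):
  e0=[1,0,0] h=>[1,1,0] k=>[1,2]
  e1=[0,1,0] h=>[0,2,2] k=>[0,1]
  e2=[0,0,1] h=>[2,2,2] k=>[1,0]
  ⟦path⟧₂ = ⟨1 0 1; 2 1 0⟩
Equal? YES — commutes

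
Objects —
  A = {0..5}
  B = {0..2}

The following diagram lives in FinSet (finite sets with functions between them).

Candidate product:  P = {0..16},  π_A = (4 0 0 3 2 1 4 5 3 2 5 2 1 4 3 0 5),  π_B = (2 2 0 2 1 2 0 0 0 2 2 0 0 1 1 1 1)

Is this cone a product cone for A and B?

|A|·|B| = 6·3 = 18;  |P| = 17
  → cardinalities differ; no bijection possible.

Answer: NOT A VALID PRODUCT — |P|=17 ≠ |A|·|B|=18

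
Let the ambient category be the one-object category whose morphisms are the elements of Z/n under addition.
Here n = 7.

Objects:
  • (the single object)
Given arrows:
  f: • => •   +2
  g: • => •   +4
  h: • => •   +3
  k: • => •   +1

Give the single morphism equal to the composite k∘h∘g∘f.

  0 +2≡2 +4≡6 +3≡2 +1≡3  (mod 7)
⟦path⟧: +3

Answer: +3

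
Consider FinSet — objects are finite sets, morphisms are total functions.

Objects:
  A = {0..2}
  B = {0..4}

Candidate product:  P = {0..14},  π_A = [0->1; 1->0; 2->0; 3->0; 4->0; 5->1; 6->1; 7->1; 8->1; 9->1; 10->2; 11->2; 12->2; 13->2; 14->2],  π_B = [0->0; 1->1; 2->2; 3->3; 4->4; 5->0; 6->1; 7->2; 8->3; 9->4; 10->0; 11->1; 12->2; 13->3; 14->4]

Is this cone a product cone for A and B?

Answer: NOT A VALID PRODUCT — duplicate pair at indices 5,0

Trace:
|A|·|B| = 3·5 = 15;  |P| = 15
Check the pairing map k ↦ (π_A(k), π_B(k)):
  0 -> (1,0)
  1 -> (0,1)
  2 -> (0,2)
  3 -> (0,3)
  4 -> (0,4)
  5 -> (1,0)  ✗ repeats pair of k=0
  6 -> (1,1)
  7 -> (1,2)
  8 -> (1,3)
  9 -> (1,4)
  10 -> (2,0)
  11 -> (2,1)
  12 -> (2,2)
  13 -> (2,3)
  14 -> (2,4)
distinct pairs in image: 14 / 15 needed
  → (1,0) hit at k=0 and k=5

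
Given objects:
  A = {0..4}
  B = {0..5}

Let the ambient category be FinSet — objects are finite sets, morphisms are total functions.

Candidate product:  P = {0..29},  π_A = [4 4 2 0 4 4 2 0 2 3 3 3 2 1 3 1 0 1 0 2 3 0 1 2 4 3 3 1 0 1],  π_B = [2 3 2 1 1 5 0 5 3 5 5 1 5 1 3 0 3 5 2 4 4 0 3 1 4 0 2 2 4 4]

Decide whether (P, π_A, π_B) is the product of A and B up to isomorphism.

|A|·|B| = 5·6 = 30;  |P| = 30
Check the pairing map k ↦ (π_A(k), π_B(k)):
  0 -> (4,2)
  1 -> (4,3)
  2 -> (2,2)
  3 -> (0,1)
  4 -> (4,1)
  5 -> (4,5)
  6 -> (2,0)
  7 -> (0,5)
  8 -> (2,3)
  9 -> (3,5)
  10 -> (3,5)  ✗ repeats pair of k=9
  11 -> (3,1)
  12 -> (2,5)
  13 -> (1,1)
  14 -> (3,3)
  15 -> (1,0)
  16 -> (0,3)
  17 -> (1,5)
  18 -> (0,2)
  19 -> (2,4)
  20 -> (3,4)
  21 -> (0,0)
  22 -> (1,3)
  23 -> (2,1)
  24 -> (4,4)
  25 -> (3,0)
  26 -> (3,2)
  27 -> (1,2)
  28 -> (0,4)
  29 -> (1,4)
distinct pairs in image: 29 / 30 needed
  → (3,5) hit at k=9 and k=10

Answer: NOT A VALID PRODUCT — duplicate pair at indices 9,10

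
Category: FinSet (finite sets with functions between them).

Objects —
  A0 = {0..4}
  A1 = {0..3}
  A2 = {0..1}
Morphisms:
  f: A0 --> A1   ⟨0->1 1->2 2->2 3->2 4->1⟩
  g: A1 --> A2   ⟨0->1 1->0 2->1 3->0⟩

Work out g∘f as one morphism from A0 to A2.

Answer: ⟨0->0 1->1 2->1 3->1 4->0⟩

Work:
  0 f-->1 g-->0
  1 f-->2 g-->1
  2 f-->2 g-->1
  3 f-->2 g-->1
  4 f-->1 g-->0
composite: ⟨0->0 1->1 2->1 3->1 4->0⟩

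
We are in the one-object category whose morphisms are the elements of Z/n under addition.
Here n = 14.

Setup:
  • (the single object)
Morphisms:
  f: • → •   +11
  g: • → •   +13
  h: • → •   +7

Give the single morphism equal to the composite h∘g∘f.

  0 +11≡11 +13≡10 +7≡3  (mod 14)
result: +3

Answer: +3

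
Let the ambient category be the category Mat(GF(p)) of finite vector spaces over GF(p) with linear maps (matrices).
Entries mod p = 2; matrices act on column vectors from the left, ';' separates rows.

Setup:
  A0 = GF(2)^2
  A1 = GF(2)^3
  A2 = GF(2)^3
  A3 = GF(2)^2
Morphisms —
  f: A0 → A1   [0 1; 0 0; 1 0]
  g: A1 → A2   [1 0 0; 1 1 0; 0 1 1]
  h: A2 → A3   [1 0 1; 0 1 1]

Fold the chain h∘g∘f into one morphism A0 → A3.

  e0=[1,0] f→[0,0,1] g→[0,0,1] h→[1,1]
  e1=[0,1] f→[1,0,0] g→[1,1,0] h→[1,1]
composite: [1 1; 1 1]

Answer: [1 1; 1 1]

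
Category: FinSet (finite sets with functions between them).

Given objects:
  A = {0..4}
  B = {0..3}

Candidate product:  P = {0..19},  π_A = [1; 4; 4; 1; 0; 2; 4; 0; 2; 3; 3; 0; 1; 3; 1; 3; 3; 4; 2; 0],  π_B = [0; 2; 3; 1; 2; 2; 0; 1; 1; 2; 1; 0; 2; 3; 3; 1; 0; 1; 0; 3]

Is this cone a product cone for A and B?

Answer: NOT A VALID PRODUCT — duplicate pair at indices 10,15

Derivation:
|A|·|B| = 5·4 = 20;  |P| = 20
Check the pairing map k ↦ (π_A(k), π_B(k)):
  0 ↦ (1,0)
  1 ↦ (4,2)
  2 ↦ (4,3)
  3 ↦ (1,1)
  4 ↦ (0,2)
  5 ↦ (2,2)
  6 ↦ (4,0)
  7 ↦ (0,1)
  8 ↦ (2,1)
  9 ↦ (3,2)
  10 ↦ (3,1)
  11 ↦ (0,0)
  12 ↦ (1,2)
  13 ↦ (3,3)
  14 ↦ (1,3)
  15 ↦ (3,1)  ✗ repeats pair of k=10
  16 ↦ (3,0)
  17 ↦ (4,1)
  18 ↦ (2,0)
  19 ↦ (0,3)
distinct pairs in image: 19 / 20 needed
  → (3,1) hit at k=10 and k=15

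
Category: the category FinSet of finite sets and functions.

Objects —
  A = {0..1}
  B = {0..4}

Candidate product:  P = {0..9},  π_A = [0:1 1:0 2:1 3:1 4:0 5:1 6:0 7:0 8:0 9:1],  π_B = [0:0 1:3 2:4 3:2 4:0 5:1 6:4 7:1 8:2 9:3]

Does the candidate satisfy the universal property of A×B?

Answer: VALID PRODUCT

Trace:
|A|·|B| = 2·5 = 10;  |P| = 10
Check the pairing map k ↦ (π_A(k), π_B(k)):
  0 : (1,0)
  1 : (0,3)
  2 : (1,4)
  3 : (1,2)
  4 : (0,0)
  5 : (1,1)
  6 : (0,4)
  7 : (0,1)
  8 : (0,2)
  9 : (1,3)
distinct pairs in image: 10 / 10 needed
  → bijection onto A×B; projections well-typed.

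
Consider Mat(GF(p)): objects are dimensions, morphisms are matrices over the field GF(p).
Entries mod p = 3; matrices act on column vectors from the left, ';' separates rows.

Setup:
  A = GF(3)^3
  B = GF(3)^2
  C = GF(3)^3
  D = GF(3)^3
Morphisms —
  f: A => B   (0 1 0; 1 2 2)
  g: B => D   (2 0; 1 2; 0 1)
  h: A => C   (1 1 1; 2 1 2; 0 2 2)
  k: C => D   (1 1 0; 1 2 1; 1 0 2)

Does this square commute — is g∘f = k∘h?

Along f;g (path 1):
  e0=[1,0,0] f=>[0,1] g=>[0,2,1]
  e1=[0,1,0] f=>[1,2] g=>[2,2,2]
  e2=[0,0,1] f=>[0,2] g=>[0,1,2]
  composite₁ = (0 2 0; 2 2 1; 1 2 2)
Along h;k (path 2):
  e0=[1,0,0] h=>[1,2,0] k=>[0,2,1]
  e1=[0,1,0] h=>[1,1,2] k=>[2,2,2]
  e2=[0,0,1] h=>[1,2,2] k=>[0,1,2]
  composite₂ = (0 2 0; 2 2 1; 1 2 2)
Equal? same morphism ✓

Answer: COMMUTES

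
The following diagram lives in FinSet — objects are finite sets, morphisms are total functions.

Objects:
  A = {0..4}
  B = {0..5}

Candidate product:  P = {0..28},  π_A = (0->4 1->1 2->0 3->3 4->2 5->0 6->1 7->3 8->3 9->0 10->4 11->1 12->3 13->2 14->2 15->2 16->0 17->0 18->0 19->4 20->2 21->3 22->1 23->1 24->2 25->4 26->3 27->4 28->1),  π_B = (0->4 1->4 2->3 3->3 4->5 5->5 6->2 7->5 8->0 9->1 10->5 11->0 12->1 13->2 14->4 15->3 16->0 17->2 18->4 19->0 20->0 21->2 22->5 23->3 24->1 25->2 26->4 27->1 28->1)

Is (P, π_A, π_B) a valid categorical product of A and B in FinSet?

Answer: NOT A VALID PRODUCT — |P|=29 ≠ |A|·|B|=30

Trace:
|A|·|B| = 5·6 = 30;  |P| = 29
  → cardinalities differ; no bijection possible.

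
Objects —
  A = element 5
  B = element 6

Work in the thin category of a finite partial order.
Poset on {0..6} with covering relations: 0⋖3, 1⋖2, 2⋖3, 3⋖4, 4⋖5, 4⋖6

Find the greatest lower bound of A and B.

Answer: A∧B = 4

Trace:
Lower bounds of A=5 and B=6: {0,1,2,3,4}
  0 ⊑ 4
  1 ⊑ 4
  2 ⊑ 4
  3 ⊑ 4
  4 ⊑ 4
glb = 4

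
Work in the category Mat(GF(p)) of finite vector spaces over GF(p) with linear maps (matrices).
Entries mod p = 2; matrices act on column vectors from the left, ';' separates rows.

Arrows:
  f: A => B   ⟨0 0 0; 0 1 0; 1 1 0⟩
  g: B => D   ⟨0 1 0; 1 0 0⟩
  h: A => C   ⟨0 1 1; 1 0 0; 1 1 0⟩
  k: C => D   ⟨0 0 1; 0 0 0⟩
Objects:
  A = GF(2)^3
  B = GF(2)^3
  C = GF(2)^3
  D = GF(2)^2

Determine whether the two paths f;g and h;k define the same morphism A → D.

Path 1 = f;g:
  e0=[1,0,0] f=>[0,0,1] g=>[0,0]
  e1=[0,1,0] f=>[0,1,1] g=>[1,0]
  e2=[0,0,1] f=>[0,0,0] g=>[0,0]
  composite₁ = ⟨0 1 0; 0 0 0⟩
Path 2 = h;k:
  e0=[1,0,0] h=>[0,1,1] k=>[1,0]
  e1=[0,1,0] h=>[1,0,1] k=>[1,0]
  e2=[0,0,1] h=>[1,0,0] k=>[0,0]
  composite₂ = ⟨1 1 0; 0 0 0⟩
Equal? distinct morphisms ✗

Answer: DOES NOT COMMUTE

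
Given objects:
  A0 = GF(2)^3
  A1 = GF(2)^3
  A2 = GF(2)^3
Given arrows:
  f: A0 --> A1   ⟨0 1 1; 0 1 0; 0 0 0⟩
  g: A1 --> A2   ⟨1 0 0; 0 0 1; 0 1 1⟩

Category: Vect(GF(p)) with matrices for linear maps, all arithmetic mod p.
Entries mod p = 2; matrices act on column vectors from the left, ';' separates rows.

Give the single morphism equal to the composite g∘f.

Answer: ⟨0 1 1; 0 0 0; 0 1 0⟩

Derivation:
  e0=[1,0,0] f-->[0,0,0] g-->[0,0,0]
  e1=[0,1,0] f-->[1,1,0] g-->[1,0,1]
  e2=[0,0,1] f-->[1,0,0] g-->[1,0,0]
composite: ⟨0 1 1; 0 0 0; 0 1 0⟩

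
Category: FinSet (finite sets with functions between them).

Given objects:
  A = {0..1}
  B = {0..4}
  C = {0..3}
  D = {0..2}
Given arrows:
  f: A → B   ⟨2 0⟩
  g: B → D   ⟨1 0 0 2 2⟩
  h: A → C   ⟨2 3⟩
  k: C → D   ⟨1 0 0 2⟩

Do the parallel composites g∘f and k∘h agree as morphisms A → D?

Answer: DOES NOT COMMUTE

Trace:
1) trace f;g:
  0 f→2 g→0
  1 f→0 g→1
  result₁ = ⟨0 1⟩
2) trace h;k:
  0 h→2 k→0
  1 h→3 k→2
  result₂ = ⟨0 2⟩
Equal? NO — does not commute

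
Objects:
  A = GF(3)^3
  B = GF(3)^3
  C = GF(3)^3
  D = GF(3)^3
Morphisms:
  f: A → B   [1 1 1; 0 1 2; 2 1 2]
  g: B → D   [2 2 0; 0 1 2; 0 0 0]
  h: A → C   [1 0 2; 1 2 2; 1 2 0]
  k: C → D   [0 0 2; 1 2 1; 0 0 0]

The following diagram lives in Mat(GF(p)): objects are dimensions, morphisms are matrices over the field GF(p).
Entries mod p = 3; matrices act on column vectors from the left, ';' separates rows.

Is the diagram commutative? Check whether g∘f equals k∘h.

Path 1 = f;g:
  e0=[1,0,0] f→[1,0,2] g→[2,1,0]
  e1=[0,1,0] f→[1,1,1] g→[1,0,0]
  e2=[0,0,1] f→[1,2,2] g→[0,0,0]
  composite₁ = [2 1 0; 1 0 0; 0 0 0]
Path 2 = h;k:
  e0=[1,0,0] h→[1,1,1] k→[2,1,0]
  e1=[0,1,0] h→[0,2,2] k→[1,0,0]
  e2=[0,0,1] h→[2,2,0] k→[0,0,0]
  composite₂ = [2 1 0; 1 0 0; 0 0 0]
Equal? YES — commutes

Answer: COMMUTES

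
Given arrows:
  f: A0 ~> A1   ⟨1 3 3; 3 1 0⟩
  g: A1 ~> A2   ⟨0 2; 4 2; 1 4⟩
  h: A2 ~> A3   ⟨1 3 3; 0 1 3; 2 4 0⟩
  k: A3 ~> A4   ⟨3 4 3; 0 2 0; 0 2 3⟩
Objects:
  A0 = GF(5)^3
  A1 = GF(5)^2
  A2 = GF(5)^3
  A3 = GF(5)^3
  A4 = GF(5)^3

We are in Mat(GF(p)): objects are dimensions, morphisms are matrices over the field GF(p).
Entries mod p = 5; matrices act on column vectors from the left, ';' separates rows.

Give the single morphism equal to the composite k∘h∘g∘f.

  e0=[1,0,0] f~>[1,3] g~>[1,0,3] h~>[0,4,2] k~>[2,3,4]
  e1=[0,1,0] f~>[3,1] g~>[2,4,2] h~>[0,0,0] k~>[0,0,0]
  e2=[0,0,1] f~>[3,0] g~>[0,2,3] h~>[0,1,3] k~>[3,2,1]
composite: ⟨2 0 3; 3 0 2; 4 0 1⟩

Answer: ⟨2 0 3; 3 0 2; 4 0 1⟩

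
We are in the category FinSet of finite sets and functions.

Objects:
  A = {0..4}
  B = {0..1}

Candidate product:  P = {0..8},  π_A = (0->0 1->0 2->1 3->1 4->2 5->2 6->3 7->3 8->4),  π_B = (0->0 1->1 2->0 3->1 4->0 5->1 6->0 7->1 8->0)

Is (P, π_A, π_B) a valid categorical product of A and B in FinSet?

Answer: NOT A VALID PRODUCT — |P|=9 ≠ |A|·|B|=10

Derivation:
|A|·|B| = 5·2 = 10;  |P| = 9
  → cardinalities differ; no bijection possible.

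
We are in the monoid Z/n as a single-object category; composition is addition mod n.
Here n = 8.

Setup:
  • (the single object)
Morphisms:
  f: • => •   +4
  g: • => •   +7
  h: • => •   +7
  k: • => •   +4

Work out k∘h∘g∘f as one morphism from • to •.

Answer: +6

Derivation:
  0 +4≡4 +7≡3 +7≡2 +4≡6  (mod 8)
composite: +6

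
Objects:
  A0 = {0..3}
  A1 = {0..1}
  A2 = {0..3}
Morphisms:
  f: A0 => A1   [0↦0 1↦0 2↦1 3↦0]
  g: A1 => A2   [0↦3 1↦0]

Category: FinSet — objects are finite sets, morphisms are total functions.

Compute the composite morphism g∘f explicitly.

Answer: [0↦3 1↦3 2↦0 3↦3]

Derivation:
  0 f=>0 g=>3
  1 f=>0 g=>3
  2 f=>1 g=>0
  3 f=>0 g=>3
result: [0↦3 1↦3 2↦0 3↦3]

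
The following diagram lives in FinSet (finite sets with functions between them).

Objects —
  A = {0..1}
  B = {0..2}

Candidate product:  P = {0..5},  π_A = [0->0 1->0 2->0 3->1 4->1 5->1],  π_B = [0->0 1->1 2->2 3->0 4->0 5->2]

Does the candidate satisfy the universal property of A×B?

|A|·|B| = 2·3 = 6;  |P| = 6
Check the pairing map k ↦ (π_A(k), π_B(k)):
  0 -> (0,0)
  1 -> (0,1)
  2 -> (0,2)
  3 -> (1,0)
  4 -> (1,0)  ✗ repeats pair of k=3
  5 -> (1,2)
distinct pairs in image: 5 / 6 needed
  → (1,0) hit at k=3 and k=4

Answer: NOT A VALID PRODUCT — duplicate pair at indices 3,4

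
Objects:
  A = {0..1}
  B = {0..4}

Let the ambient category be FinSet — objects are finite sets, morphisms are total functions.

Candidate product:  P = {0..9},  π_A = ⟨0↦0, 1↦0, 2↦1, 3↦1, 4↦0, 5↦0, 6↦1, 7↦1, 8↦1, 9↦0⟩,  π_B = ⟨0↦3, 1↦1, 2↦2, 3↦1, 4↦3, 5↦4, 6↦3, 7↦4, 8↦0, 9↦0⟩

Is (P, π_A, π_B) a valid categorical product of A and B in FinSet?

Answer: NOT A VALID PRODUCT — duplicate pair at indices 0,4

Work:
|A|·|B| = 2·5 = 10;  |P| = 10
Check the pairing map k ↦ (π_A(k), π_B(k)):
  0 ↦ (0,3)
  1 ↦ (0,1)
  2 ↦ (1,2)
  3 ↦ (1,1)
  4 ↦ (0,3)  ✗ repeats pair of k=0
  5 ↦ (0,4)
  6 ↦ (1,3)
  7 ↦ (1,4)
  8 ↦ (1,0)
  9 ↦ (0,0)
distinct pairs in image: 9 / 10 needed
  → (0,3) hit at k=0 and k=4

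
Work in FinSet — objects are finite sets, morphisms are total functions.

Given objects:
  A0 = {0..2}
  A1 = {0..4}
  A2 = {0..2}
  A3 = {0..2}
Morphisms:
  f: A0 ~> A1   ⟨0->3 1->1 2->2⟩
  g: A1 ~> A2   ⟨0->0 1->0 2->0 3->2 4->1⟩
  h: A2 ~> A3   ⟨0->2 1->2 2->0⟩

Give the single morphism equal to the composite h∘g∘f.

Answer: ⟨0->0 1->2 2->2⟩

Trace:
  0 f~>3 g~>2 h~>0
  1 f~>1 g~>0 h~>2
  2 f~>2 g~>0 h~>2
composite: ⟨0->0 1->2 2->2⟩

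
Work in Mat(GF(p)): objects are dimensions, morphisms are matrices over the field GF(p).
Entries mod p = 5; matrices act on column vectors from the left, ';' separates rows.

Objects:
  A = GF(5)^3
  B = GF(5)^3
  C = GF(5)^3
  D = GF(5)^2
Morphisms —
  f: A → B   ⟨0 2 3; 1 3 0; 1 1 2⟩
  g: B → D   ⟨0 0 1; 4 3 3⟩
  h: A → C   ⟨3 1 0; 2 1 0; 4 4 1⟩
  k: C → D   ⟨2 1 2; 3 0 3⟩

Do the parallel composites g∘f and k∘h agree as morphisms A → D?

Answer: COMMUTES

Work:
1) trace f;g:
  e0=⟨1,0,0⟩ f→⟨0,1,1⟩ g→⟨1,1⟩
  e1=⟨0,1,0⟩ f→⟨2,3,1⟩ g→⟨1,0⟩
  e2=⟨0,0,1⟩ f→⟨3,0,2⟩ g→⟨2,3⟩
  result₁ = ⟨1 1 2; 1 0 3⟩
2) trace h;k:
  e0=⟨1,0,0⟩ h→⟨3,2,4⟩ k→⟨1,1⟩
  e1=⟨0,1,0⟩ h→⟨1,1,4⟩ k→⟨1,0⟩
  e2=⟨0,0,1⟩ h→⟨0,0,1⟩ k→⟨2,3⟩
  result₂ = ⟨1 1 2; 1 0 3⟩
Equal? same morphism ✓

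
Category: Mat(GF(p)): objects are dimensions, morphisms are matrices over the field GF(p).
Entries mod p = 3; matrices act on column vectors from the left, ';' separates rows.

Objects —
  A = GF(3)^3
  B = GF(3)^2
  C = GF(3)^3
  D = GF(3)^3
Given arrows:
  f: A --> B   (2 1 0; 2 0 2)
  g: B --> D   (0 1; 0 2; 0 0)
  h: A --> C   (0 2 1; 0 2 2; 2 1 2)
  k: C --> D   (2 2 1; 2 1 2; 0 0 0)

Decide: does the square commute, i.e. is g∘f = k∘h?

Answer: DOES NOT COMMUTE

Derivation:
Along f;g (path 1):
  e0=(1,0,0) f-->(2,2) g-->(2,1,0)
  e1=(0,1,0) f-->(1,0) g-->(0,0,0)
  e2=(0,0,1) f-->(0,2) g-->(2,1,0)
  composite₁ = (2 0 2; 1 0 1; 0 0 0)
Along h;k (path 2):
  e0=(1,0,0) h-->(0,0,2) k-->(2,1,0)
  e1=(0,1,0) h-->(2,2,1) k-->(0,2,0)
  e2=(0,0,1) h-->(1,2,2) k-->(2,2,0)
  composite₂ = (2 0 2; 1 2 2; 0 0 0)
Equal? distinct morphisms ✗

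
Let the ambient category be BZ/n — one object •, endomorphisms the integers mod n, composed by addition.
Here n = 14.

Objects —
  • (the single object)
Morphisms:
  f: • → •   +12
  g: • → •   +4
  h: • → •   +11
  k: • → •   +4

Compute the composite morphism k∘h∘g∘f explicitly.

Answer: +3

Derivation:
  0 +12≡12 +4≡2 +11≡13 +4≡3  (mod 14)
result: +3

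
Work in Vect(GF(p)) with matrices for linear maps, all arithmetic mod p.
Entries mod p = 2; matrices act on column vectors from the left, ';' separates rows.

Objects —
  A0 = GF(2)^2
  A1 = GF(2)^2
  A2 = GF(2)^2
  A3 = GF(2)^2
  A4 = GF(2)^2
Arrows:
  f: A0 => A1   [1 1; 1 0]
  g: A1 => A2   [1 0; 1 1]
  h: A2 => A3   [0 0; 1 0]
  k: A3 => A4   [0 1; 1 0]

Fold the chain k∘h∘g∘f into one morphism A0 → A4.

Answer: [1 1; 0 0]

Trace:
  e0=⟨1,0⟩ f=>⟨1,1⟩ g=>⟨1,0⟩ h=>⟨0,1⟩ k=>⟨1,0⟩
  e1=⟨0,1⟩ f=>⟨1,0⟩ g=>⟨1,1⟩ h=>⟨0,1⟩ k=>⟨1,0⟩
⟦path⟧: [1 1; 0 0]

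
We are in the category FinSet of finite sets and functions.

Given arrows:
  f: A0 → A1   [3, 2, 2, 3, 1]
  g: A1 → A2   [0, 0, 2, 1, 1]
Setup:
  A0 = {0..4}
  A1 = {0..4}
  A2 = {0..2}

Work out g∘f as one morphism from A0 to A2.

Answer: [1, 2, 2, 1, 0]

Derivation:
  0 f→3 g→1
  1 f→2 g→2
  2 f→2 g→2
  3 f→3 g→1
  4 f→1 g→0
result: [1, 2, 2, 1, 0]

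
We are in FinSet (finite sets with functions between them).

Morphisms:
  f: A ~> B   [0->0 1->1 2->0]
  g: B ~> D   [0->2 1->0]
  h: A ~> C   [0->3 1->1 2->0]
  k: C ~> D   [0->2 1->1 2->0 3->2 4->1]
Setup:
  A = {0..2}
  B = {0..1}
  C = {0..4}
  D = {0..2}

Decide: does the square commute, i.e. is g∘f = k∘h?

Path 1 = f;g:
  0 f~>0 g~>2
  1 f~>1 g~>0
  2 f~>0 g~>2
  composite₁ = [0->2 1->0 2->2]
Path 2 = h;k:
  0 h~>3 k~>2
  1 h~>1 k~>1
  2 h~>0 k~>2
  composite₂ = [0->2 1->1 2->2]
Equal? distinct morphisms ✗

Answer: DOES NOT COMMUTE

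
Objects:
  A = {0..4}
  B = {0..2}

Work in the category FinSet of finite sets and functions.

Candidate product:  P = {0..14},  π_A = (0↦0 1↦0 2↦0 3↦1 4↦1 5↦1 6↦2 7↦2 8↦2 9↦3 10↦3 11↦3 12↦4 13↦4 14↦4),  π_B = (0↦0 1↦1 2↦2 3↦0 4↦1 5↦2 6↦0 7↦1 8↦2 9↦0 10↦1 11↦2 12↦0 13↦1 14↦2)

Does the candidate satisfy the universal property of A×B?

Answer: VALID PRODUCT

Work:
|A|·|B| = 5·3 = 15;  |P| = 15
Check the pairing map k ↦ (π_A(k), π_B(k)):
  0 ↦ (0,0)
  1 ↦ (0,1)
  2 ↦ (0,2)
  3 ↦ (1,0)
  4 ↦ (1,1)
  5 ↦ (1,2)
  6 ↦ (2,0)
  7 ↦ (2,1)
  8 ↦ (2,2)
  9 ↦ (3,0)
  10 ↦ (3,1)
  11 ↦ (3,2)
  12 ↦ (4,0)
  13 ↦ (4,1)
  14 ↦ (4,2)
distinct pairs in image: 15 / 15 needed
  → bijection onto A×B; projections well-typed.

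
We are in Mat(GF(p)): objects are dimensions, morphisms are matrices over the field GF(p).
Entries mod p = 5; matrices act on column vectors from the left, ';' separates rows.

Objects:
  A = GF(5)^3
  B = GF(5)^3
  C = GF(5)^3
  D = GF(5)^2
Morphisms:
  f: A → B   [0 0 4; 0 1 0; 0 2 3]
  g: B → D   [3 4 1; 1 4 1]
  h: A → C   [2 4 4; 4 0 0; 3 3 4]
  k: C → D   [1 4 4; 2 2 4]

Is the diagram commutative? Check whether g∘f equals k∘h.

Answer: DOES NOT COMMUTE

Trace:
1) trace f;g:
  e0=[1,0,0] f→[0,0,0] g→[0,0]
  e1=[0,1,0] f→[0,1,2] g→[1,1]
  e2=[0,0,1] f→[4,0,3] g→[0,2]
  result₁ = [0 1 0; 0 1 2]
2) trace h;k:
  e0=[1,0,0] h→[2,4,3] k→[0,4]
  e1=[0,1,0] h→[4,0,3] k→[1,0]
  e2=[0,0,1] h→[4,0,4] k→[0,4]
  result₂ = [0 1 0; 4 0 4]
Equal? NO — does not commute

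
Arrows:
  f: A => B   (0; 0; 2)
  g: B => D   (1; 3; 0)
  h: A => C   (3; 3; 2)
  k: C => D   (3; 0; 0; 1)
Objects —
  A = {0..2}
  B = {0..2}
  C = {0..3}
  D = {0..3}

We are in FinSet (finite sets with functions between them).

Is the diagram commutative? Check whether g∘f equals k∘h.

Along f;g (path 1):
  0 f=>0 g=>1
  1 f=>0 g=>1
  2 f=>2 g=>0
  result₁ = (1; 1; 0)
Along h;k (path 2):
  0 h=>3 k=>1
  1 h=>3 k=>1
  2 h=>2 k=>0
  result₂ = (1; 1; 0)
Equal? YES — commutes

Answer: COMMUTES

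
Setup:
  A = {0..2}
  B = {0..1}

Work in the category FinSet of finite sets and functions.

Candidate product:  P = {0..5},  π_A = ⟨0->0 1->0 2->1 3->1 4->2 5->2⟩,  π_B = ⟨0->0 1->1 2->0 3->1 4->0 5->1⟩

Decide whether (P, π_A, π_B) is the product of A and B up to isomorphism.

Answer: VALID PRODUCT

Work:
|A|·|B| = 3·2 = 6;  |P| = 6
Check the pairing map k ↦ (π_A(k), π_B(k)):
  0 -> (0,0)
  1 -> (0,1)
  2 -> (1,0)
  3 -> (1,1)
  4 -> (2,0)
  5 -> (2,1)
distinct pairs in image: 6 / 6 needed
  → bijection onto A×B; projections well-typed.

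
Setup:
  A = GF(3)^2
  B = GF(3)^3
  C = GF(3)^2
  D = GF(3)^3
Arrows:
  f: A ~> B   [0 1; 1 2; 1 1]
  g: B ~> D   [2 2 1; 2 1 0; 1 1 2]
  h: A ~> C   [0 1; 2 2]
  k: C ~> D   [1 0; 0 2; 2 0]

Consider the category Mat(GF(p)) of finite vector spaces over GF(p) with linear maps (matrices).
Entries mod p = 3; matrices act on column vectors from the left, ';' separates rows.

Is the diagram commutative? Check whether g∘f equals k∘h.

Answer: COMMUTES

Trace:
Path 1 = f;g:
  e0=(1,0) f~>(0,1,1) g~>(0,1,0)
  e1=(0,1) f~>(1,2,1) g~>(1,1,2)
  composite₁ = [0 1; 1 1; 0 2]
Path 2 = h;k:
  e0=(1,0) h~>(0,2) k~>(0,1,0)
  e1=(0,1) h~>(1,2) k~>(1,1,2)
  composite₂ = [0 1; 1 1; 0 2]
Equal? same morphism ✓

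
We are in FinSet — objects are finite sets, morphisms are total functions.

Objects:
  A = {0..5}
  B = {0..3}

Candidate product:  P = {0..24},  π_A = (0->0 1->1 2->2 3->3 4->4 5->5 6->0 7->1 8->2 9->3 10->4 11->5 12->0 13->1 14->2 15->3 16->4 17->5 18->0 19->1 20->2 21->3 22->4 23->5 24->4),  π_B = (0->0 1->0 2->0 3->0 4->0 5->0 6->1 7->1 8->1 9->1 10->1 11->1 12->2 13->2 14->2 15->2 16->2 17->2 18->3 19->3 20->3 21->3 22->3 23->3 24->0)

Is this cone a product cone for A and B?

Answer: NOT A VALID PRODUCT — |P|=25 ≠ |A|·|B|=24

Work:
|A|·|B| = 6·4 = 24;  |P| = 25
  → cardinalities differ; no bijection possible.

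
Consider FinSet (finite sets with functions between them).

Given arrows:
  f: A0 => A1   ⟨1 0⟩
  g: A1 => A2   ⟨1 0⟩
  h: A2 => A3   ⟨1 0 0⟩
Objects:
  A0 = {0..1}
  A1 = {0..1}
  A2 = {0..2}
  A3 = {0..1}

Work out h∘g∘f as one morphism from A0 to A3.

  0 f=>1 g=>0 h=>1
  1 f=>0 g=>1 h=>0
result: ⟨1 0⟩

Answer: ⟨1 0⟩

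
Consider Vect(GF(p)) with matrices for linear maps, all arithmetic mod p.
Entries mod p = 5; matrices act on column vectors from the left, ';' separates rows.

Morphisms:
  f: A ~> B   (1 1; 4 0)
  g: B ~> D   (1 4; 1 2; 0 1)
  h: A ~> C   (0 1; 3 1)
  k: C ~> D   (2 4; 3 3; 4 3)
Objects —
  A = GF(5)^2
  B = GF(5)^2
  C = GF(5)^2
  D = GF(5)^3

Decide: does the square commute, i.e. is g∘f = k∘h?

1) trace f;g:
  e0=⟨1,0⟩ f~>⟨1,4⟩ g~>⟨2,4,4⟩
  e1=⟨0,1⟩ f~>⟨1,0⟩ g~>⟨1,1,0⟩
  result₁ = (2 1; 4 1; 4 0)
2) trace h;k:
  e0=⟨1,0⟩ h~>⟨0,3⟩ k~>⟨2,4,4⟩
  e1=⟨0,1⟩ h~>⟨1,1⟩ k~>⟨1,1,2⟩
  result₂ = (2 1; 4 1; 4 2)
Equal? NO — does not commute

Answer: DOES NOT COMMUTE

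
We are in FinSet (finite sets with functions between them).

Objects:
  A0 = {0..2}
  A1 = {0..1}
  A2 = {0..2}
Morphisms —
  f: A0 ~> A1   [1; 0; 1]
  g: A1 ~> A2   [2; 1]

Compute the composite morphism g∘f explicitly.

  0 f~>1 g~>1
  1 f~>0 g~>2
  2 f~>1 g~>1
composite: [1; 2; 1]

Answer: [1; 2; 1]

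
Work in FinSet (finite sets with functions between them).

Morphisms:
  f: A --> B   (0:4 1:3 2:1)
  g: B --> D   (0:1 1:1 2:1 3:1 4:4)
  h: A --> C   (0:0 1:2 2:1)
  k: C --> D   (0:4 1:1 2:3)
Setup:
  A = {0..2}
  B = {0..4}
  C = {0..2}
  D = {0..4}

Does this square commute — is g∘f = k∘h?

Answer: DOES NOT COMMUTE

Work:
Path 1 = f;g:
  0 f-->4 g-->4
  1 f-->3 g-->1
  2 f-->1 g-->1
  ⟦path⟧₁ = (0:4 1:1 2:1)
Path 2 = h;k:
  0 h-->0 k-->4
  1 h-->2 k-->3
  2 h-->1 k-->1
  ⟦path⟧₂ = (0:4 1:3 2:1)
Equal? NO — does not commute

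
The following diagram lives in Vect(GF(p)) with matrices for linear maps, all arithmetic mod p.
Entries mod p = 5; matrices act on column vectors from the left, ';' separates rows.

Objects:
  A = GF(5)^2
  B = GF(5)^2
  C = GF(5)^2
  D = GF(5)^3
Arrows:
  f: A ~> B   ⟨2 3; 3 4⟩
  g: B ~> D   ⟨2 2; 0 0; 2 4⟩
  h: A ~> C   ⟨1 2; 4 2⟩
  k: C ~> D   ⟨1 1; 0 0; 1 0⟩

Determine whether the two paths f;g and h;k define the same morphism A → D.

1) trace f;g:
  e0=⟨1,0⟩ f~>⟨2,3⟩ g~>⟨0,0,1⟩
  e1=⟨0,1⟩ f~>⟨3,4⟩ g~>⟨4,0,2⟩
  ⟦path⟧₁ = ⟨0 4; 0 0; 1 2⟩
2) trace h;k:
  e0=⟨1,0⟩ h~>⟨1,4⟩ k~>⟨0,0,1⟩
  e1=⟨0,1⟩ h~>⟨2,2⟩ k~>⟨4,0,2⟩
  ⟦path⟧₂ = ⟨0 4; 0 0; 1 2⟩
Equal? equal; square commutes

Answer: COMMUTES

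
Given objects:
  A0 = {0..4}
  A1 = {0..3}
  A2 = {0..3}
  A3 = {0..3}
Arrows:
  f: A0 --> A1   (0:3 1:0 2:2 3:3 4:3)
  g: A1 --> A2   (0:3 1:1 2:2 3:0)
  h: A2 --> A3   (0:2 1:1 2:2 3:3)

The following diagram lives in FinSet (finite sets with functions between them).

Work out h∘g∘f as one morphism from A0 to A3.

  0 f-->3 g-->0 h-->2
  1 f-->0 g-->3 h-->3
  2 f-->2 g-->2 h-->2
  3 f-->3 g-->0 h-->2
  4 f-->3 g-->0 h-->2
composite: (0:2 1:3 2:2 3:2 4:2)

Answer: (0:2 1:3 2:2 3:2 4:2)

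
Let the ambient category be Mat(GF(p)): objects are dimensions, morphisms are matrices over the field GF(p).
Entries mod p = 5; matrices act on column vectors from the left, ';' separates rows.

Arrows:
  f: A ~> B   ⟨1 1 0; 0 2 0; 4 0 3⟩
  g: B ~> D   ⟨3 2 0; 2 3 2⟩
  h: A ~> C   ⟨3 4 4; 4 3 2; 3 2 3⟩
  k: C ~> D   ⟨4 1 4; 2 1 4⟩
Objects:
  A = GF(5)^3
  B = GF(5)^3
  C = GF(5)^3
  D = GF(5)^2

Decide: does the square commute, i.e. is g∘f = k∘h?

Answer: DOES NOT COMMUTE

Trace:
Along f;g (path 1):
  e0=⟨1,0,0⟩ f~>⟨1,0,4⟩ g~>⟨3,0⟩
  e1=⟨0,1,0⟩ f~>⟨1,2,0⟩ g~>⟨2,3⟩
  e2=⟨0,0,1⟩ f~>⟨0,0,3⟩ g~>⟨0,1⟩
  ⟦path⟧₁ = ⟨3 2 0; 0 3 1⟩
Along h;k (path 2):
  e0=⟨1,0,0⟩ h~>⟨3,4,3⟩ k~>⟨3,2⟩
  e1=⟨0,1,0⟩ h~>⟨4,3,2⟩ k~>⟨2,4⟩
  e2=⟨0,0,1⟩ h~>⟨4,2,3⟩ k~>⟨0,2⟩
  ⟦path⟧₂ = ⟨3 2 0; 2 4 2⟩
Equal? distinct morphisms ✗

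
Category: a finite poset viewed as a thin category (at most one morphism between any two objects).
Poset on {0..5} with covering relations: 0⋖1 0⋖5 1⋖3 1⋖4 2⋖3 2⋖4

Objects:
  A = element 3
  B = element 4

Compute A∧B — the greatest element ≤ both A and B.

Answer: NO MEET EXISTS

Trace:
Common predecessors of 3,4: {0,1,2}
  maximal lower bounds 1 and 2 are incomparable: neither 1<=2 nor 2<=1
→ no greatest lower bound exists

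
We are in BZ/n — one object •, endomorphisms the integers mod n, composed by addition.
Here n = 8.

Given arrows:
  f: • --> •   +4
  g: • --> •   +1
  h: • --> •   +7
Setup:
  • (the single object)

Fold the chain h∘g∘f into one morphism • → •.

  0 +4≡4 +1≡5 +7≡4  (mod 8)
result: +4

Answer: +4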